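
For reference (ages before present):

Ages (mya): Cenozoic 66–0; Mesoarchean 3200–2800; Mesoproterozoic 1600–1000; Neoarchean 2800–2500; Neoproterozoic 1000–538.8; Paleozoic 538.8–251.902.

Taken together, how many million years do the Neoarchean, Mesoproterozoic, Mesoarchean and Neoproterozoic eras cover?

Each duration: Neoarchean = 300; Mesoproterozoic = 600; Mesoarchean = 400; Neoproterozoic = 461.2.
Sum: 300 + 600 + 400 + 461.2 = 1761.2 Myr.

1761.2 million years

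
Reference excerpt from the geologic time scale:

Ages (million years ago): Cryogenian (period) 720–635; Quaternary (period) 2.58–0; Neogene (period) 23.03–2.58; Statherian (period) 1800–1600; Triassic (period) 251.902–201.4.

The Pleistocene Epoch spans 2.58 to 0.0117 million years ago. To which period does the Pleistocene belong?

The Pleistocene (2.58–0.0117 Ma) lies entirely within 2.58–0 Ma, the Quaternary Period.

Quaternary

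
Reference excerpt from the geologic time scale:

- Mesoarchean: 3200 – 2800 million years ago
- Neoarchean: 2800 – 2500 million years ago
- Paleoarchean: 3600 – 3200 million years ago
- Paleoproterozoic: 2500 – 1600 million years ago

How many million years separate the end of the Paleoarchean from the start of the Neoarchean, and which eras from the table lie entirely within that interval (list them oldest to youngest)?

400 million years; Mesoarchean

End of Paleoarchean = 3200 Ma; start of Neoarchean = 2800 Ma.
Gap = 3200 − 2800 = 400 Myr.
Eras wholly inside 3200–2800 Ma: Mesoarchean (3200–2800).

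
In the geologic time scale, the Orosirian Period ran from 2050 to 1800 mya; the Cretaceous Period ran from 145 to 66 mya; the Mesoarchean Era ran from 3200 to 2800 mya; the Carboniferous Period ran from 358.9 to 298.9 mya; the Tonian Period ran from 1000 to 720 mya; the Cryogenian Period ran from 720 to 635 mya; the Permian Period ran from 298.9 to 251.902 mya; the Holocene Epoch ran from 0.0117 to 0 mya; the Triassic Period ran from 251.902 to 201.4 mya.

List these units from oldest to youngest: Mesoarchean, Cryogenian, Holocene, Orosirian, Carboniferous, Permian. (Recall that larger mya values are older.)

The oldest of these is Mesoarchean (starts 3200 Ma) and the youngest is Holocene (ends 0 Ma).
In between, by decreasing start age: Orosirian (2050), Cryogenian (720), Carboniferous (358.9), Permian (298.9).

Mesoarchean, Orosirian, Cryogenian, Carboniferous, Permian, Holocene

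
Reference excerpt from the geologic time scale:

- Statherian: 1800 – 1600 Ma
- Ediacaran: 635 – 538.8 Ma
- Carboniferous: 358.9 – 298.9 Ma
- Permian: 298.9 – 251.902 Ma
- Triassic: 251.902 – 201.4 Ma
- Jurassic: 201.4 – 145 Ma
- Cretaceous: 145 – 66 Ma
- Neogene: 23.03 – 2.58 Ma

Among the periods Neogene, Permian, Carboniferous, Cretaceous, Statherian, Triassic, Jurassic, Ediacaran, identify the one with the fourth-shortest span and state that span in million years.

Jurassic, 56.4 million years

Durations: Neogene 20.45; Permian 46.998; Carboniferous 60; Cretaceous 79; Statherian 200; Triassic 50.502; Jurassic 56.4; Ediacaran 96.2 Myr.
Sorted shortest-first: Neogene (20.45), Permian (46.998), Triassic (50.502), Jurassic (56.4), Carboniferous (60), Cretaceous (79), Ediacaran (96.2), Statherian (200).
The fourth shortest is Jurassic at 56.4 Myr.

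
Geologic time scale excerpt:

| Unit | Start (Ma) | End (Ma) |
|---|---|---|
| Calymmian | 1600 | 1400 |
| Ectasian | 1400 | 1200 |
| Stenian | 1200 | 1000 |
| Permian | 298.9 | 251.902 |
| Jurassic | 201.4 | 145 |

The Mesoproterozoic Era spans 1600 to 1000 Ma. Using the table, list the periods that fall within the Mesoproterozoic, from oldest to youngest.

Periods with both bounds inside 1600–1000 Ma: Calymmian (1600–1400), Ectasian (1400–1200), Stenian (1200–1000).

Calymmian, Ectasian, Stenian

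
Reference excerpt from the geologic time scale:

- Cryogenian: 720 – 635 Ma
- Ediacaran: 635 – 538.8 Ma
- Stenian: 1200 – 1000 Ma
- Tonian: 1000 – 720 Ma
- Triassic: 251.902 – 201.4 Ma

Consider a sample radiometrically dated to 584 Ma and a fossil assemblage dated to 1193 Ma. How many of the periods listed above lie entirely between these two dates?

The older date is 1193 Ma and the younger is 584 Ma.
Periods with start < 1193 and end > 584 Ma: Tonian (1000–720), Cryogenian (720–635).
That is 2 complete periods.

2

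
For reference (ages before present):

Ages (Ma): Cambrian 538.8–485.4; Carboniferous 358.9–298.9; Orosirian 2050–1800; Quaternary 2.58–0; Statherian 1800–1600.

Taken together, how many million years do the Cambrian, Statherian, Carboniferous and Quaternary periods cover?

315.98 million years

Each duration: Cambrian = 53.4; Statherian = 200; Carboniferous = 60; Quaternary = 2.58.
Sum: 53.4 + 200 + 60 + 2.58 = 315.98 Myr.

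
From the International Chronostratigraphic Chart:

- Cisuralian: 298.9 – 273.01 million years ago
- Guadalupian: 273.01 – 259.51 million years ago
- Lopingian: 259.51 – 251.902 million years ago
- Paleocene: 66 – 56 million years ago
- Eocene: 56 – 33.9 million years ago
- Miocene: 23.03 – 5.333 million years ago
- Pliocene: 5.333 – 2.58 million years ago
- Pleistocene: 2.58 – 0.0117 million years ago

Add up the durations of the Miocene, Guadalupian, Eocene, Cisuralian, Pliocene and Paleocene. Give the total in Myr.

Each duration: Miocene = 17.697; Guadalupian = 13.5; Eocene = 22.1; Cisuralian = 25.89; Pliocene = 2.753; Paleocene = 10.
Sum: 17.697 + 13.5 + 22.1 + 25.89 + 2.753 + 10 = 91.94 Myr.

91.94 million years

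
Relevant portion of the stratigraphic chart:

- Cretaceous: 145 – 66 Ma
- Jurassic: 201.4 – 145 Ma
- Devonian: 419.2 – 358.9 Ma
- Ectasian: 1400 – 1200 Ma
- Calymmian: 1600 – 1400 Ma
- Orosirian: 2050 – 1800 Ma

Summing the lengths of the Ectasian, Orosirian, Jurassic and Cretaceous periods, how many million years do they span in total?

585.4 million years

Each duration: Ectasian = 200; Orosirian = 250; Jurassic = 56.4; Cretaceous = 79.
Sum: 200 + 250 + 56.4 + 79 = 585.4 Myr.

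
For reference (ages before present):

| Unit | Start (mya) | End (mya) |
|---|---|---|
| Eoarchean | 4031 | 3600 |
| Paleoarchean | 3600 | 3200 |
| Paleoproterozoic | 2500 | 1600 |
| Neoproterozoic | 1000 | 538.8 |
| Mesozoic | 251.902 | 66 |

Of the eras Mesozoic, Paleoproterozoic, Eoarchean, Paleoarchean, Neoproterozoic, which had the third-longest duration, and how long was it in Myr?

Start − end for each: Mesozoic 251.902 − 66 = 185.902; Paleoproterozoic 2500 − 1600 = 900; Eoarchean 4031 − 3600 = 431; Paleoarchean 3600 − 3200 = 400; Neoproterozoic 1000 − 538.8 = 461.2.
Ranking these from longest: Paleoproterozoic > Neoproterozoic > Eoarchean > Paleoarchean > Mesozoic.
Position 3 in that ranking is Eoarchean, which lasted 431 Myr.

Eoarchean, 431 million years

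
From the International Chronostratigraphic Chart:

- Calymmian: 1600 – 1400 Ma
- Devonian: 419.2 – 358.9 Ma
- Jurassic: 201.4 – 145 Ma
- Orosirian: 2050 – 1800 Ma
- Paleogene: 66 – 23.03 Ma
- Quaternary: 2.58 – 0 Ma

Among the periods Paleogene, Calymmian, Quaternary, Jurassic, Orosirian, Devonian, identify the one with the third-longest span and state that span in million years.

Durations: Paleogene 42.97; Calymmian 200; Quaternary 2.58; Jurassic 56.4; Orosirian 250; Devonian 60.3 Myr.
Sorted longest-first: Orosirian (250), Calymmian (200), Devonian (60.3), Jurassic (56.4), Paleogene (42.97), Quaternary (2.58).
The third longest is Devonian at 60.3 Myr.

Devonian, 60.3 million years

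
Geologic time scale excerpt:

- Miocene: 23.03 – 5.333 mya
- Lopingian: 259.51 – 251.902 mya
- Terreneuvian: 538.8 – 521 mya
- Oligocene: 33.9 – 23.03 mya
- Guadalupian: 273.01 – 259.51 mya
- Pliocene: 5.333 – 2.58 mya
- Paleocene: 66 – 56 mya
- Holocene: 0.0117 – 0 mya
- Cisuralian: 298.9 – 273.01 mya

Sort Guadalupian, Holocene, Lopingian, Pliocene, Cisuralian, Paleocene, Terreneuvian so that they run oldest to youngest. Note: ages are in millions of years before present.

Terreneuvian, then Cisuralian, then Guadalupian, then Lopingian, then Paleocene, then Pliocene, then Holocene

Read off each span (Ma): Guadalupian 273.01–259.51; Holocene 0.0117–0; Lopingian 259.51–251.902; Pliocene 5.333–2.58; Cisuralian 298.9–273.01; Paleocene 66–56; Terreneuvian 538.8–521.
Larger Ma is older, so oldest→youngest is Terreneuvian, Cisuralian, Guadalupian, Lopingian, Paleocene, Pliocene, Holocene.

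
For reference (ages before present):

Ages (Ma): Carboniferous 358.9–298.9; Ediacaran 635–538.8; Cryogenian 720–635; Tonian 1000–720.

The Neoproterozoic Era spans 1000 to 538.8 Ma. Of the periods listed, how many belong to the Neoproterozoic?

Periods inside 1000–538.8 Ma: Tonian, Cryogenian, Ediacaran — 3 in total.

3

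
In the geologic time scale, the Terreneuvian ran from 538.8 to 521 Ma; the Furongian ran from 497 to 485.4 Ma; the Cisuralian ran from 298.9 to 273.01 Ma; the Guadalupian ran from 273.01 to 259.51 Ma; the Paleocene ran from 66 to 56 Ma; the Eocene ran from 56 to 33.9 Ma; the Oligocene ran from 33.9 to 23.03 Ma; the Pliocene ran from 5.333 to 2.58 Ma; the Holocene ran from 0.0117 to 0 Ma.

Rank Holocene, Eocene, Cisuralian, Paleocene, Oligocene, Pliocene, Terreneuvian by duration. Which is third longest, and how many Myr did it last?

Terreneuvian, 17.8 million years

Durations: Holocene 0.0117; Eocene 22.1; Cisuralian 25.89; Paleocene 10; Oligocene 10.87; Pliocene 2.753; Terreneuvian 17.8 Myr.
Sorted longest-first: Cisuralian (25.89), Eocene (22.1), Terreneuvian (17.8), Oligocene (10.87), Paleocene (10), Pliocene (2.753), Holocene (0.0117).
The third longest is Terreneuvian at 17.8 Myr.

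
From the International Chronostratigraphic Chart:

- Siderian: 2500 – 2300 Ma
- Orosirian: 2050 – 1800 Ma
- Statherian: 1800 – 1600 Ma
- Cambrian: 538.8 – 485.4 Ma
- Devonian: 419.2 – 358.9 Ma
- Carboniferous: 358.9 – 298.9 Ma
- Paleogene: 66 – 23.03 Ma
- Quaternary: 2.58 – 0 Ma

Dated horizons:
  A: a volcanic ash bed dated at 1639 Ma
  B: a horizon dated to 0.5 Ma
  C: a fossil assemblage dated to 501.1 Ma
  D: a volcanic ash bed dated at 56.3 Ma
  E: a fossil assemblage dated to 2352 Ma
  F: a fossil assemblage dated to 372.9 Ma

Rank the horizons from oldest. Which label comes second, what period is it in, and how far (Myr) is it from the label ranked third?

Sorted oldest-first by Ma: E (2352), A (1639), C (501.1), F (372.9), D (56.3), B (0.5).
The second oldest is A at 1639 Ma, which lies in 1800–1600 Ma: the Statherian.
The third oldest is C at 501.1 Ma; separation = |1639 − 501.1| = 1137.9 Myr.

A, in the Statherian; 1137.9 million years to C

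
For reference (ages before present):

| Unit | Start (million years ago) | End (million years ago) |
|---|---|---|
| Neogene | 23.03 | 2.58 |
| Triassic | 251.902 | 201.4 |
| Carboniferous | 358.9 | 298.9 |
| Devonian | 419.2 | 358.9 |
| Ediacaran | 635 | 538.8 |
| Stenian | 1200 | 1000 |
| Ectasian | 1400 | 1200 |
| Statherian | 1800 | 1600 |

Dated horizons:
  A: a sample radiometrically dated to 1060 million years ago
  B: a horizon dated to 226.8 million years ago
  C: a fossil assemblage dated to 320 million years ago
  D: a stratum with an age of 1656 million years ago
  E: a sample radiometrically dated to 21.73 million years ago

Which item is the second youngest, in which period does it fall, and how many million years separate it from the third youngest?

Sorted youngest-first by Ma: E (21.73), B (226.8), C (320), A (1060), D (1656).
The second youngest is B at 226.8 Ma, which lies in 251.902–201.4 Ma: the Triassic.
The third youngest is C at 320 Ma; separation = |226.8 − 320| = 93.2 Myr.

B, in the Triassic; 93.2 million years to C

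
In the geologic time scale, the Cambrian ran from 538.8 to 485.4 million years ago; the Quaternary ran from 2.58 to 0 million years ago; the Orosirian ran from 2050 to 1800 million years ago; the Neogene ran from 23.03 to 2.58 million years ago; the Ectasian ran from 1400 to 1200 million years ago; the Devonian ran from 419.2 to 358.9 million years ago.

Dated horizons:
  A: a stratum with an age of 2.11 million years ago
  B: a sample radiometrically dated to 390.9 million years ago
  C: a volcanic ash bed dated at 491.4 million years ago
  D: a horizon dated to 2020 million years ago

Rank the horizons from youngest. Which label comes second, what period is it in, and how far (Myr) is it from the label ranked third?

Smaller Ma means younger, so youngest first: A 2.11 < B 390.9 < C 491.4 < D 2020.
Counting 2 along gives B (390.9 Ma); the excerpt puts that inside the Devonian, 419.2–358.9 Ma.
Next in line is C (491.4 Ma), and 491.4 − 390.9 = 100.5 Myr.

B, in the Devonian; 100.5 million years to C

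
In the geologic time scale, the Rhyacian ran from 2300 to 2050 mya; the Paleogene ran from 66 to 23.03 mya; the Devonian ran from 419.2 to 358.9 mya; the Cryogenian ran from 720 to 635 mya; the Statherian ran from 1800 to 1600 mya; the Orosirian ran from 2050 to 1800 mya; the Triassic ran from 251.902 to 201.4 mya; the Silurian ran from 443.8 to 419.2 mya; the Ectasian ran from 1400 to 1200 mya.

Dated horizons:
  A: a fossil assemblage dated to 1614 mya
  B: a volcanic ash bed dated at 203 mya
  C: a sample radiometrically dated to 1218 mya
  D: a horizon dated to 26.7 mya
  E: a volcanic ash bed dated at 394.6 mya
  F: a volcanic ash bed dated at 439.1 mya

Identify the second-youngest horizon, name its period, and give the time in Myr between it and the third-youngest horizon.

Smaller Ma means younger, so youngest first: D 26.7 < B 203 < E 394.6 < F 439.1 < C 1218 < A 1614.
Counting 2 along gives B (203 Ma); the excerpt puts that inside the Triassic, 251.902–201.4 Ma.
Next in line is E (394.6 Ma), and 394.6 − 203 = 191.6 Myr.

B, in the Triassic; 191.6 million years to E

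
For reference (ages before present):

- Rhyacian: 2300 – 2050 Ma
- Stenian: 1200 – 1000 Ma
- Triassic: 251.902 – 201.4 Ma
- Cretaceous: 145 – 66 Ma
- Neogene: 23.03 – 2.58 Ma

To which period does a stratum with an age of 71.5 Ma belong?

71.5 Ma lies between 145 and 66 Ma, so it falls in the Cretaceous.

Cretaceous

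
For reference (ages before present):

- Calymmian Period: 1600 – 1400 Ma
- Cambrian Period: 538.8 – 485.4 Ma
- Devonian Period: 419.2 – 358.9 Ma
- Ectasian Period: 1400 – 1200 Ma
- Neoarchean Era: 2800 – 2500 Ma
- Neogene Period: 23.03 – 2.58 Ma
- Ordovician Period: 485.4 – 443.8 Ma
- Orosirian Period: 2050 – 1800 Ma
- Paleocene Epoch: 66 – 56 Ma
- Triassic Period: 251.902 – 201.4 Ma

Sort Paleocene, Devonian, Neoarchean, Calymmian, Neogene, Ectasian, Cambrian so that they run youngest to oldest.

The oldest of these is Neoarchean (starts 2800 Ma) and the youngest is Neogene (ends 2.58 Ma).
In between, by decreasing start age: Calymmian (1600), Ectasian (1400), Cambrian (538.8), Devonian (419.2), Paleocene (66).
Listing youngest first means reversing that sequence.

Neogene, then Paleocene, then Devonian, then Cambrian, then Ectasian, then Calymmian, then Neoarchean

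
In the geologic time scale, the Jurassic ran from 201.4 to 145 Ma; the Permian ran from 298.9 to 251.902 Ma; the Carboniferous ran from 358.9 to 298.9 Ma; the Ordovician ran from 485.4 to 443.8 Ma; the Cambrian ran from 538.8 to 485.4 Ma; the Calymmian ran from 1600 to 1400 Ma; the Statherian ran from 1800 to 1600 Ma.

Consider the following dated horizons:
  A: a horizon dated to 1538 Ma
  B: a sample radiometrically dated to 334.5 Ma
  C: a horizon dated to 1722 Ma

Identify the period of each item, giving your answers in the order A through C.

A: 1538 Ma lies in 1600–1400 Ma, so Calymmian.
B: 334.5 Ma lies in 358.9–298.9 Ma, so Carboniferous.
C: 1722 Ma lies in 1800–1600 Ma, so Statherian.

A — Calymmian; B — Carboniferous; C — Statherian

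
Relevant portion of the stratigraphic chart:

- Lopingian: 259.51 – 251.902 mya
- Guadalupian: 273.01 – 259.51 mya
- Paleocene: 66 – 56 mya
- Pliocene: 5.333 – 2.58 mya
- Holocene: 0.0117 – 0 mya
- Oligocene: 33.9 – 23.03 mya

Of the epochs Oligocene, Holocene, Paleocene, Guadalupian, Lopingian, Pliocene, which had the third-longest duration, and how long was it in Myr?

Paleocene, 10 million years

Durations: Oligocene 10.87; Holocene 0.0117; Paleocene 10; Guadalupian 13.5; Lopingian 7.608; Pliocene 2.753 Myr.
Sorted longest-first: Guadalupian (13.5), Oligocene (10.87), Paleocene (10), Lopingian (7.608), Pliocene (2.753), Holocene (0.0117).
The third longest is Paleocene at 10 Myr.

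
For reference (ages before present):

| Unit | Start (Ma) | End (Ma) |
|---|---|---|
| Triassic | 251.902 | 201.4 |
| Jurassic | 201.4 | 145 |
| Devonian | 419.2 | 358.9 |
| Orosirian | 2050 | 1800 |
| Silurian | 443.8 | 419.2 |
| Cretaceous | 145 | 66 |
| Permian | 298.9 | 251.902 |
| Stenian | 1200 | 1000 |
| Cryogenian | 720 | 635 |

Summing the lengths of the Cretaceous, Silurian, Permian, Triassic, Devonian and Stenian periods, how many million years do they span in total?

461.4 million years

Each duration: Cretaceous = 79; Silurian = 24.6; Permian = 46.998; Triassic = 50.502; Devonian = 60.3; Stenian = 200.
Sum: 79 + 24.6 + 46.998 + 50.502 + 60.3 + 200 = 461.4 Myr.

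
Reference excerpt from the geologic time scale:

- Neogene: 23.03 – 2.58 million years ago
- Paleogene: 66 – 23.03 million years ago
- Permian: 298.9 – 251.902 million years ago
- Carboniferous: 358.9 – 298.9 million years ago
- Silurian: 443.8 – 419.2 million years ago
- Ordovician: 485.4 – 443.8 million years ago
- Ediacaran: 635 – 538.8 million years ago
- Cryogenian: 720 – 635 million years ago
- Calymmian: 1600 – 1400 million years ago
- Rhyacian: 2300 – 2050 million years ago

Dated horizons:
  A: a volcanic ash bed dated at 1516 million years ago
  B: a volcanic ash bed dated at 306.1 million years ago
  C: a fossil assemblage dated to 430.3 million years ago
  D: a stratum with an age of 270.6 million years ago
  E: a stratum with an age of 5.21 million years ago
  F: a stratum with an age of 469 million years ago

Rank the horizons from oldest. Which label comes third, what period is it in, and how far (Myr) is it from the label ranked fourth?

C, in the Silurian; 124.2 million years to B

Larger Ma means older, so oldest first: A 1516 > F 469 > C 430.3 > B 306.1 > D 270.6 > E 5.21.
Counting 3 along gives C (430.3 Ma); the excerpt puts that inside the Silurian, 443.8–419.2 Ma.
Next in line is B (306.1 Ma), and 430.3 − 306.1 = 124.2 Myr.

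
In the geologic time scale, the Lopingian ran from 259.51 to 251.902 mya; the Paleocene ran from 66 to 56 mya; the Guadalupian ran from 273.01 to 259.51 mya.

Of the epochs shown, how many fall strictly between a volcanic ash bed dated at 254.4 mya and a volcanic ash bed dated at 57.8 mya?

0

The older date is 254.4 Ma and the younger is 57.8 Ma.
No epoch both begins after 254.4 Ma and ends before 57.8 Ma, so the count is 0.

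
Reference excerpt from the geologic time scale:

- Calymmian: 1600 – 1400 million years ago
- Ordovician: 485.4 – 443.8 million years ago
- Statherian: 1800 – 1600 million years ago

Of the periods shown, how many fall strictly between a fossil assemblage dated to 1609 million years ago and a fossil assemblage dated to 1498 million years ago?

The older date is 1609 Ma and the younger is 1498 Ma.
No period both begins after 1609 Ma and ends before 1498 Ma, so the count is 0.

0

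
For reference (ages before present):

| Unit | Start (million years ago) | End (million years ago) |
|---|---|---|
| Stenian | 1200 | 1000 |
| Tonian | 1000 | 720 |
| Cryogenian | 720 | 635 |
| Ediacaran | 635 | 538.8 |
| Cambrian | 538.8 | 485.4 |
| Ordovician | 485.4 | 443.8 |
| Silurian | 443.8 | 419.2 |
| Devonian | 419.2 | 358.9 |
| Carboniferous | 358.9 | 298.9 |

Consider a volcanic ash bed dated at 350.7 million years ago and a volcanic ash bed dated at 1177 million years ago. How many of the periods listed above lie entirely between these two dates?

The older date is 1177 Ma and the younger is 350.7 Ma.
Periods with start < 1177 and end > 350.7 Ma: Tonian (1000–720), Cryogenian (720–635), Ediacaran (635–538.8), Cambrian (538.8–485.4), Ordovician (485.4–443.8), Silurian (443.8–419.2), Devonian (419.2–358.9).
That is 7 complete periods.

7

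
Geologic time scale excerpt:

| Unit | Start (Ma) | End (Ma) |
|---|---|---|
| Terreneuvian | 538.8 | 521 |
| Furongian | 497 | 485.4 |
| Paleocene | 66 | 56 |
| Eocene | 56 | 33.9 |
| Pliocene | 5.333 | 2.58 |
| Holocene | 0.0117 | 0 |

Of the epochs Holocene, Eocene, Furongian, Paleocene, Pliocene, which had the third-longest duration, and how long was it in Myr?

Start − end for each: Holocene 0.0117 − 0 = 0.0117; Eocene 56 − 33.9 = 22.1; Furongian 497 − 485.4 = 11.6; Paleocene 66 − 56 = 10; Pliocene 5.333 − 2.58 = 2.753.
Ranking these from longest: Eocene > Furongian > Paleocene > Pliocene > Holocene.
Position 3 in that ranking is Paleocene, which lasted 10 Myr.

Paleocene, 10 million years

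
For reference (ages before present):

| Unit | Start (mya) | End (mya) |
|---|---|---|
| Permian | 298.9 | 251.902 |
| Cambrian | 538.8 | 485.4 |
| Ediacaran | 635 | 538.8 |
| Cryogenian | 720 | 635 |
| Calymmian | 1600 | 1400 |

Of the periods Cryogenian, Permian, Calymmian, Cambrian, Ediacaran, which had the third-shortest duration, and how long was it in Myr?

Cryogenian, 85 million years

Durations: Cryogenian 85; Permian 46.998; Calymmian 200; Cambrian 53.4; Ediacaran 96.2 Myr.
Sorted shortest-first: Permian (46.998), Cambrian (53.4), Cryogenian (85), Ediacaran (96.2), Calymmian (200).
The third shortest is Cryogenian at 85 Myr.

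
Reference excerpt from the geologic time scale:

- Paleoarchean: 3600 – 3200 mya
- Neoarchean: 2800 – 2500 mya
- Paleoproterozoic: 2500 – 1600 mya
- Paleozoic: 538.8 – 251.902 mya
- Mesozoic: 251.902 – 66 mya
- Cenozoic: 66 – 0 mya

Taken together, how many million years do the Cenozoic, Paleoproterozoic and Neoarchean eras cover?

Duration is start − end for each: (66 − 0) + (2500 − 1600) + (2800 − 2500).
That is 66 + 900 + 300, which totals 1266 million years.

1266 million years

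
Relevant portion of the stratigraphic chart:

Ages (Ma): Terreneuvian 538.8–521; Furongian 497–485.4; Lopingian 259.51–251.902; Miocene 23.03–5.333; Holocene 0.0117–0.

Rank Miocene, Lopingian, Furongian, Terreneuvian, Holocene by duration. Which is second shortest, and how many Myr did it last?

Lopingian, 7.608 million years

Start − end for each: Miocene 23.03 − 5.333 = 17.697; Lopingian 259.51 − 251.902 = 7.608; Furongian 497 − 485.4 = 11.6; Terreneuvian 538.8 − 521 = 17.8; Holocene 0.0117 − 0 = 0.0117.
Ranking these from shortest: Holocene < Lopingian < Furongian < Miocene < Terreneuvian.
Position 2 in that ranking is Lopingian, which lasted 7.608 Myr.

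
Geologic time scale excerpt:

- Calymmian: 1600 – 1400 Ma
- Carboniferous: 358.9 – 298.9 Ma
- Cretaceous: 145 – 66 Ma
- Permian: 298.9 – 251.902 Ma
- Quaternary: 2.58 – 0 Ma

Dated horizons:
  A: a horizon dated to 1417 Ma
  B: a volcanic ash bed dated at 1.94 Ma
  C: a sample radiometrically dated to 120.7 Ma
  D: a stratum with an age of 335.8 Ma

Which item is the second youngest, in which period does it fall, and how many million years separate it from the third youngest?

C, in the Cretaceous; 215.1 million years to D

Smaller Ma means younger, so youngest first: B 1.94 < C 120.7 < D 335.8 < A 1417.
Counting 2 along gives C (120.7 Ma); the excerpt puts that inside the Cretaceous, 145–66 Ma.
Next in line is D (335.8 Ma), and 335.8 − 120.7 = 215.1 Myr.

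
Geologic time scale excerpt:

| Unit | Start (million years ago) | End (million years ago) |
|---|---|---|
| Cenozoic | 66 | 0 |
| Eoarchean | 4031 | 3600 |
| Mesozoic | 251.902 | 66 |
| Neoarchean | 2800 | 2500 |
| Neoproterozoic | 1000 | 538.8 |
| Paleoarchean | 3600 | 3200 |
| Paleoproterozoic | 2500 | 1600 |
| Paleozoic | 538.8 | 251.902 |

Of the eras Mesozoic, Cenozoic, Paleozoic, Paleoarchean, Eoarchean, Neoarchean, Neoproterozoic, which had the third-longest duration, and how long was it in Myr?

Paleoarchean, 400 million years

Durations: Mesozoic 185.902; Cenozoic 66; Paleozoic 286.898; Paleoarchean 400; Eoarchean 431; Neoarchean 300; Neoproterozoic 461.2 Myr.
Sorted longest-first: Neoproterozoic (461.2), Eoarchean (431), Paleoarchean (400), Neoarchean (300), Paleozoic (286.898), Mesozoic (185.902), Cenozoic (66).
The third longest is Paleoarchean at 400 Myr.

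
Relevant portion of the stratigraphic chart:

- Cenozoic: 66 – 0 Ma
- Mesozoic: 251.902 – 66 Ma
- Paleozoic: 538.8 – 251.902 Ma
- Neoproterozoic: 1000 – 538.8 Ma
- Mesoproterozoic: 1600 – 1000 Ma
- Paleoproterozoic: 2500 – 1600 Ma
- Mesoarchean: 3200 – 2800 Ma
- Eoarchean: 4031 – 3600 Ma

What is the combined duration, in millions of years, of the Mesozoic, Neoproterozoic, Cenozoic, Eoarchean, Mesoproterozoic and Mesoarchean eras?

2144.102 million years

Each duration: Mesozoic = 185.902; Neoproterozoic = 461.2; Cenozoic = 66; Eoarchean = 431; Mesoproterozoic = 600; Mesoarchean = 400.
Sum: 185.902 + 461.2 + 66 + 431 + 600 + 400 = 2144.102 Myr.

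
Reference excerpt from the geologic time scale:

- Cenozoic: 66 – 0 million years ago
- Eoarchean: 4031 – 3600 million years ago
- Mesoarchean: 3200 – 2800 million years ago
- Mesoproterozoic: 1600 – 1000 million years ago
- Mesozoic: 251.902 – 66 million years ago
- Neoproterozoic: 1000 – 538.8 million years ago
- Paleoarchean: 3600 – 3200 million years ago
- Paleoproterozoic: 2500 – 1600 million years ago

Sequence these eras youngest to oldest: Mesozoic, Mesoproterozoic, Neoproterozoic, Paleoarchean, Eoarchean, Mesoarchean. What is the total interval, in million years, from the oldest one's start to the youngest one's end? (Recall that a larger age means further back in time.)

From the excerpt: Mesozoic 251.902–66; Mesoproterozoic 1600–1000; Neoproterozoic 1000–538.8; Paleoarchean 3600–3200; Eoarchean 4031–3600; Mesoarchean 3200–2800 (Ma).
Larger Ma is earlier, so the oldest is Eoarchean and the youngest is Mesozoic; youngest to oldest: Mesozoic, Neoproterozoic, Mesoproterozoic, Mesoarchean, Paleoarchean, Eoarchean.
Oldest start 4031 minus youngest end 66 gives 3965 Myr overall.

Mesozoic → Neoproterozoic → Mesoproterozoic → Mesoarchean → Paleoarchean → Eoarchean; total span 3965 Myr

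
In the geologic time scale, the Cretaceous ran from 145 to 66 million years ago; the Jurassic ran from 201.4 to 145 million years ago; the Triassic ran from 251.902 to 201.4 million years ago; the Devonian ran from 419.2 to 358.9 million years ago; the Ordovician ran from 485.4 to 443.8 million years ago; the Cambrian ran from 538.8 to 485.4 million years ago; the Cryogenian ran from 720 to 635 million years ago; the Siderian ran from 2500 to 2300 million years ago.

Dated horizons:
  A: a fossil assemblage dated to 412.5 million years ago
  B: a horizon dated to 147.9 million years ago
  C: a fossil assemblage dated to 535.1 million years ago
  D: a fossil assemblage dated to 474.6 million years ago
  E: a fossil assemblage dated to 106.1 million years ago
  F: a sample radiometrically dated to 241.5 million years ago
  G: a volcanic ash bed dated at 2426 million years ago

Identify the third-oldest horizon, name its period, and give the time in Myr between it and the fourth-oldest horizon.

Larger Ma means older, so oldest first: G 2426 > C 535.1 > D 474.6 > A 412.5 > F 241.5 > B 147.9 > E 106.1.
Counting 3 along gives D (474.6 Ma); the excerpt puts that inside the Ordovician, 485.4–443.8 Ma.
Next in line is A (412.5 Ma), and 474.6 − 412.5 = 62.1 Myr.

D, in the Ordovician; 62.1 million years to A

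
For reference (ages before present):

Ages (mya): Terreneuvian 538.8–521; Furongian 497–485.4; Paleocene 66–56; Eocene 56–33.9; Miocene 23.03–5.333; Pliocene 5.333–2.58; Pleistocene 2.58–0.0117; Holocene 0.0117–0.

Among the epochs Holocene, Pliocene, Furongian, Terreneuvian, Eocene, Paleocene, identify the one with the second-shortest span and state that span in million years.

Pliocene, 2.753 million years

Start − end for each: Holocene 0.0117 − 0 = 0.0117; Pliocene 5.333 − 2.58 = 2.753; Furongian 497 − 485.4 = 11.6; Terreneuvian 538.8 − 521 = 17.8; Eocene 56 − 33.9 = 22.1; Paleocene 66 − 56 = 10.
Ranking these from shortest: Holocene < Pliocene < Paleocene < Furongian < Terreneuvian < Eocene.
Position 2 in that ranking is Pliocene, which lasted 2.753 Myr.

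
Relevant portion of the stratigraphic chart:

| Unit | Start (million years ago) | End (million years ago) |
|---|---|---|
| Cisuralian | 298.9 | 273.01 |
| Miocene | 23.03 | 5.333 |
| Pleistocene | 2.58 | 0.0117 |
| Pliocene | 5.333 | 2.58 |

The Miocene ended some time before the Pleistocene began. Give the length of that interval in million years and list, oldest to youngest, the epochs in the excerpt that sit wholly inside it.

2.753 million years; Pliocene

End of Miocene = 5.333 Ma; start of Pleistocene = 2.58 Ma.
Gap = 5.333 − 2.58 = 2.753 Myr.
Epochs wholly inside 5.333–2.58 Ma: Pliocene (5.333–2.58).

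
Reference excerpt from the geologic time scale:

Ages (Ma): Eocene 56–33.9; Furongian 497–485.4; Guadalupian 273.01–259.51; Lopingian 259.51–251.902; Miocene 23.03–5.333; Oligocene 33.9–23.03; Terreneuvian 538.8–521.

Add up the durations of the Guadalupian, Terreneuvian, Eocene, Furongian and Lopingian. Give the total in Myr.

Duration is start − end for each: (273.01 − 259.51) + (538.8 − 521) + (56 − 33.9) + (497 − 485.4) + (259.51 − 251.902).
That is 13.5 + 17.8 + 22.1 + 11.6 + 7.608, which totals 72.608 million years.

72.608 million years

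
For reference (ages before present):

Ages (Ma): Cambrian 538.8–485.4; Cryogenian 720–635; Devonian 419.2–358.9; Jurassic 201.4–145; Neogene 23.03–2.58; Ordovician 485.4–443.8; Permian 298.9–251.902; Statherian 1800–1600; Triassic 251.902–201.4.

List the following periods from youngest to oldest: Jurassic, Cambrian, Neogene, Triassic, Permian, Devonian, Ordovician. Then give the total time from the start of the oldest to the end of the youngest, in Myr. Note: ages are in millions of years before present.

Neogene → Jurassic → Triassic → Permian → Devonian → Ordovician → Cambrian; total span 536.22 Myr

From the excerpt: Jurassic 201.4–145; Cambrian 538.8–485.4; Neogene 23.03–2.58; Triassic 251.902–201.4; Permian 298.9–251.902; Devonian 419.2–358.9; Ordovician 485.4–443.8 (Ma).
Larger Ma is earlier, so the oldest is Cambrian and the youngest is Neogene; youngest to oldest: Neogene, Jurassic, Triassic, Permian, Devonian, Ordovician, Cambrian.
Oldest start 538.8 minus youngest end 2.58 gives 536.22 Myr overall.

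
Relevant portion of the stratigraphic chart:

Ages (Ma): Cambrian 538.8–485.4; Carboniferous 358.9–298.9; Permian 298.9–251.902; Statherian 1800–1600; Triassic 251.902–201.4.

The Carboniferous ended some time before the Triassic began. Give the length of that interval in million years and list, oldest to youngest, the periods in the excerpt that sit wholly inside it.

The Carboniferous closes at 298.9 Ma and the Triassic opens at 251.902 Ma, so the interval is 298.9 − 251.902 = 46.998 Myr.
A period fits inside if it starts at or after 298.9 Ma and ends at or before 251.902 Ma; oldest first that gives Permian.

46.998 million years; Permian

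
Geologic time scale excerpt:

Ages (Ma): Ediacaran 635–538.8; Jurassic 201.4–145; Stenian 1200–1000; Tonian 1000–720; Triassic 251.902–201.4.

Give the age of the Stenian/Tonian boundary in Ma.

1000 Ma

The Stenian ends and the Tonian begins at 1000 Ma.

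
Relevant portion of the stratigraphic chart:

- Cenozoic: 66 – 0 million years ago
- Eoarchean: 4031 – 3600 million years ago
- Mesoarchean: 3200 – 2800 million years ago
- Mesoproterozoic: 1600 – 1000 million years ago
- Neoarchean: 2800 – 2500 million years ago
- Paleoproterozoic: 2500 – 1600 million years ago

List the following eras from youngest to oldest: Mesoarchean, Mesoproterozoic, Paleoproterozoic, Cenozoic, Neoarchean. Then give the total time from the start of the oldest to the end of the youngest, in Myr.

Cenozoic → Mesoproterozoic → Paleoproterozoic → Neoarchean → Mesoarchean; total span 3200 Myr

Start ages (Ma): Mesoarchean 3200, Neoarchean 2800, Paleoproterozoic 2500, Mesoproterozoic 1600, Cenozoic 66.
Ordered youngest to oldest: Cenozoic, Mesoproterozoic, Paleoproterozoic, Neoarchean, Mesoarchean.
Span = 3200 − 0 = 3200 Myr.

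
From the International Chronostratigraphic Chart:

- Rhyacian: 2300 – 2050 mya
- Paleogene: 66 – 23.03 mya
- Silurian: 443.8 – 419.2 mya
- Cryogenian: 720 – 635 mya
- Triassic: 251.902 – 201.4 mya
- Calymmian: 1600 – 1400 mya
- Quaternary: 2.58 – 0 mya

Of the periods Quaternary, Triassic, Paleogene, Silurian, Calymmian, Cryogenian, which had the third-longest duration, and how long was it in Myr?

Durations: Quaternary 2.58; Triassic 50.502; Paleogene 42.97; Silurian 24.6; Calymmian 200; Cryogenian 85 Myr.
Sorted longest-first: Calymmian (200), Cryogenian (85), Triassic (50.502), Paleogene (42.97), Silurian (24.6), Quaternary (2.58).
The third longest is Triassic at 50.502 Myr.

Triassic, 50.502 million years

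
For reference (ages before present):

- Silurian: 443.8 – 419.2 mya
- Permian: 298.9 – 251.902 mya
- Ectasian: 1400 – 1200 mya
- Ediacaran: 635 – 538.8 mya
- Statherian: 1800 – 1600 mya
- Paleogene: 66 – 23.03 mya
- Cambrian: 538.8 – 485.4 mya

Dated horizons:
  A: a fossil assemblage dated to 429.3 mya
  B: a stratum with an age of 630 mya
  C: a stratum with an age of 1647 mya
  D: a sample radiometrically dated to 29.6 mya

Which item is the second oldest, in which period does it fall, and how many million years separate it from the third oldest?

Sorted oldest-first by Ma: C (1647), B (630), A (429.3), D (29.6).
The second oldest is B at 630 Ma, which lies in 635–538.8 Ma: the Ediacaran.
The third oldest is A at 429.3 Ma; separation = |630 − 429.3| = 200.7 Myr.

B, in the Ediacaran; 200.7 million years to A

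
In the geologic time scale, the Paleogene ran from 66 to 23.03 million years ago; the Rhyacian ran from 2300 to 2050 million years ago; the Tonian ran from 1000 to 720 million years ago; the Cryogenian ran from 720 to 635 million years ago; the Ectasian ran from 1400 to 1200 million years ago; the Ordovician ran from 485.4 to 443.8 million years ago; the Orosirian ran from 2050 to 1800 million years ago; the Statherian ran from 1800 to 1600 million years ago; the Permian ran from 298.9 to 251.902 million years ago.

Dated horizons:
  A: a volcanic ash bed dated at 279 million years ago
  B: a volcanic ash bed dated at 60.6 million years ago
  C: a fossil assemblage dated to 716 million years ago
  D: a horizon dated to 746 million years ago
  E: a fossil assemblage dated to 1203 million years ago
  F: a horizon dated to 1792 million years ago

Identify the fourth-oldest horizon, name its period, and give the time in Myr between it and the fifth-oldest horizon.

C, in the Cryogenian; 437 million years to A

Sorted oldest-first by Ma: F (1792), E (1203), D (746), C (716), A (279), B (60.6).
The fourth oldest is C at 716 Ma, which lies in 720–635 Ma: the Cryogenian.
The fifth oldest is A at 279 Ma; separation = |716 − 279| = 437 Myr.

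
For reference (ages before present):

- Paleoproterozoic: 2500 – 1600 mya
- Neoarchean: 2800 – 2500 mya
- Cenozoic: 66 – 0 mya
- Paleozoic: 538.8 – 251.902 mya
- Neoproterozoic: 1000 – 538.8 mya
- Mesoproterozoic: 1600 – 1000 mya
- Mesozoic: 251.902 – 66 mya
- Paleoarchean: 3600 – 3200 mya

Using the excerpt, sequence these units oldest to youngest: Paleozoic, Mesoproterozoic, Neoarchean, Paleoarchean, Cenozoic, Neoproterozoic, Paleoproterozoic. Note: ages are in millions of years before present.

Read off each span (Ma): Paleozoic 538.8–251.902; Mesoproterozoic 1600–1000; Neoarchean 2800–2500; Paleoarchean 3600–3200; Cenozoic 66–0; Neoproterozoic 1000–538.8; Paleoproterozoic 2500–1600.
Larger Ma is older, so oldest→youngest is Paleoarchean, Neoarchean, Paleoproterozoic, Mesoproterozoic, Neoproterozoic, Paleozoic, Cenozoic.

Paleoarchean, Neoarchean, Paleoproterozoic, Mesoproterozoic, Neoproterozoic, Paleozoic, Cenozoic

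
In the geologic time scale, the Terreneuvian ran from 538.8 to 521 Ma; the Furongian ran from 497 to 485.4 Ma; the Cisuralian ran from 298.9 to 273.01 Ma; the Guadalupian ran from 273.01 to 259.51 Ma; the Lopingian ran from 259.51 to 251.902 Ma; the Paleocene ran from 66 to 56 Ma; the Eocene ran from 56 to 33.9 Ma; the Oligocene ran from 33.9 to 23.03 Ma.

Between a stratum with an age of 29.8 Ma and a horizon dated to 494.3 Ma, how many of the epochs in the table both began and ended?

5

494.3 Ma sits inside the Furongian (497–485.4) and 29.8 Ma inside the Oligocene (33.9–23.03); neither of those is wholly between the two dates.
The listed epochs lying completely between them are Cisuralian, Guadalupian, Lopingian, Paleocene, Eocene — 5 in all.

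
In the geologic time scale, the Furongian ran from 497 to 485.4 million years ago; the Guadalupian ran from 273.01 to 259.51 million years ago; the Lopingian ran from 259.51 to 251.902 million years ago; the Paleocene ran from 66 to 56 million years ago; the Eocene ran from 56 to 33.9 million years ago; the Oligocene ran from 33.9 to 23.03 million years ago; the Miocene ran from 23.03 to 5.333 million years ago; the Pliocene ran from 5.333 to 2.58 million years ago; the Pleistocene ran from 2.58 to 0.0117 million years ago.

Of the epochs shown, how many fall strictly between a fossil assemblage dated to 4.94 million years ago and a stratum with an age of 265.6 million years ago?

5

The older date is 265.6 Ma and the younger is 4.94 Ma.
Epochs with start < 265.6 and end > 4.94 Ma: Lopingian (259.51–251.902), Paleocene (66–56), Eocene (56–33.9), Oligocene (33.9–23.03), Miocene (23.03–5.333).
That is 5 complete epochs.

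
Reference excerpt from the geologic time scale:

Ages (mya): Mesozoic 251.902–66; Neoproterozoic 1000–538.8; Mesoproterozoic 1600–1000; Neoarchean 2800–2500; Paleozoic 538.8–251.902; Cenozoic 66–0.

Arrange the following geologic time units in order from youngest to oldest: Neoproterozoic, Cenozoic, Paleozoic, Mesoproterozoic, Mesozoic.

Sorting by start age (ascending Ma, since larger Ma = older): Cenozoic began 66, Mesozoic began 251.902, Paleozoic began 538.8, Neoproterozoic began 1000, Mesoproterozoic began 1600.

Cenozoic, Mesozoic, Paleozoic, Neoproterozoic, Mesoproterozoic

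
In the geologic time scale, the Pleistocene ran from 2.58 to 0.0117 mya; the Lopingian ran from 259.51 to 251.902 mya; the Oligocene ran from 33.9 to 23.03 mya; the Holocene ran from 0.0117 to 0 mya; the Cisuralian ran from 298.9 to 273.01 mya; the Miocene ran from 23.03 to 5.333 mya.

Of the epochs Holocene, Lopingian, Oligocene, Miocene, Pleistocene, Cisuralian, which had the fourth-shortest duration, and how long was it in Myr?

Durations: Holocene 0.0117; Lopingian 7.608; Oligocene 10.87; Miocene 17.697; Pleistocene 2.5683; Cisuralian 25.89 Myr.
Sorted shortest-first: Holocene (0.0117), Pleistocene (2.5683), Lopingian (7.608), Oligocene (10.87), Miocene (17.697), Cisuralian (25.89).
The fourth shortest is Oligocene at 10.87 Myr.

Oligocene, 10.87 million years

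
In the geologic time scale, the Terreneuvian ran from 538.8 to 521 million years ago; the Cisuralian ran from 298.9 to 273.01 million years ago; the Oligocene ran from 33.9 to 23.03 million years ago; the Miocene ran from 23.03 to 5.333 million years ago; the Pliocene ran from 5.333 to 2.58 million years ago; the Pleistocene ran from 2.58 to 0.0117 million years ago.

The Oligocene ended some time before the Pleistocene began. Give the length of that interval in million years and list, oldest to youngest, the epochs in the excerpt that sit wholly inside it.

End of Oligocene = 23.03 Ma; start of Pleistocene = 2.58 Ma.
Gap = 23.03 − 2.58 = 20.45 Myr.
Epochs wholly inside 23.03–2.58 Ma: Miocene (23.03–5.333), Pliocene (5.333–2.58).

20.45 million years; Miocene, Pliocene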